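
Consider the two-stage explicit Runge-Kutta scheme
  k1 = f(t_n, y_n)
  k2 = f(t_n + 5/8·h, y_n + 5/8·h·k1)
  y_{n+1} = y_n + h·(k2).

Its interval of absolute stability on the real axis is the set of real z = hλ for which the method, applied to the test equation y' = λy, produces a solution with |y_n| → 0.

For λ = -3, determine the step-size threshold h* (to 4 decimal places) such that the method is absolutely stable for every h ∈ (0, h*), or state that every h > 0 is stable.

On y'=λy, z=hλ:
  k1=λy_n ⇒ h·k1=z·y_n;  k2=λ(1+5/8z)y_n ⇒ h·k2=z(1+5/8z)y_n
  y_{n+1}/y_n = 1 + z(1+5/8z) = 1 + z + 5/8z²
  Hence R(z) = 1 + z + 5/8z².

Need |R(x)|<1, x<0.
x=-1.58: |R|=0.9803
R=1: x+5/8x²=0 ⇒ x=−8/5=-1.6000; min R=1−1/(4·5/8)=0.6000>−1
Confirm numerically:
  x=-1.398: |R|=0.82350 <1
  x=-1.327: |R|=0.77358 <1
  x=-0.930: |R|=0.61056 <1
  x=-0.842: |R|=0.60110 <1
  x=-2.198: |R|=1.82150 >1
  x=-2.004: |R|=1.50601 >1
  x=-1.855: |R|=1.29564 >1
Stable set (-1.6000, 0).

(-1.6000,0); λ=-3 ⇒ h* = (8/5)/3 = 0.5333.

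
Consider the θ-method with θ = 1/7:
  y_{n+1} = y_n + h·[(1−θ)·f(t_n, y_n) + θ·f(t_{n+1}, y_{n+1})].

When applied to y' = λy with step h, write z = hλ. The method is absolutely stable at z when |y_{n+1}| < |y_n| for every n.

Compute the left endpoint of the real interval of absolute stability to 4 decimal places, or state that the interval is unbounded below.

left endpoint -2.8000.

Set f=λy, z=hλ:
  y_{n+1} = y_n + z·[6/7·y_n + 1/7·y_{n+1}] ⇒ (1 − 1/7z)y_{n+1} = (1 + 6/7z)y_n
  R(z) = (1 + 6/7z)/(1 − 1/7z).

Solve |R(x)|<1 on ℝ⁻.
x=-1.08: |R|=0.0644
R=−1: 1+6/7x = −1+1/7x ⇒ -5/7x=2 ⇒ x=2/(-5/7)=-2.8000
Confirm numerically:
  x=-2.714: |R|=0.95573 <1
  x=-2.516: |R|=0.85078 <1
  x=-2.431: |R|=0.80437 <1
  x=-3.360: |R|=1.27027 >1
  x=-2.894: |R|=1.04750 >1
Interval (-2.8000, 0).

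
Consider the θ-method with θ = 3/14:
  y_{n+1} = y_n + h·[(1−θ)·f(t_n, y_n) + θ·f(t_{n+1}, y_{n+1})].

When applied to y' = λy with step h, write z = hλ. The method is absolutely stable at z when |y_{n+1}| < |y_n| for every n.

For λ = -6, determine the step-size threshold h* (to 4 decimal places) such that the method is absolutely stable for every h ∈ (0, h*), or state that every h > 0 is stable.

Test eqn y'=λy, z=hλ:
  y_{n+1} = y_n + z·[11/14·y_n + 3/14·y_{n+1}] ⇒ (1 − 3/14z)y_{n+1} = (1 + 11/14z)y_n
  so R(z) = (1 + 11/14z)/(1 − 3/14z).

Need |R(x)|<1, x<0.
x=-0.58: |R|=0.4841
R=−1: 1+11/14x = −1+3/14x ⇒ -4/7x=2 ⇒ x=2/(-4/7)=-3.5000
Confirm numerically:
  x=-2.020: |R|=0.40977 <1
  x=-1.846: |R|=0.32276 <1
  x=-1.763: |R|=0.27959 <1
  x=-4.019: |R|=1.15934 >1
  x=-4.012: |R|=1.15732 >1
  x=-3.742: |R|=1.07675 >1
Interval (-3.5000, 0).

(-3.5000,0); λ=-6 ⇒ h* = (7/2)/6 = 0.5833.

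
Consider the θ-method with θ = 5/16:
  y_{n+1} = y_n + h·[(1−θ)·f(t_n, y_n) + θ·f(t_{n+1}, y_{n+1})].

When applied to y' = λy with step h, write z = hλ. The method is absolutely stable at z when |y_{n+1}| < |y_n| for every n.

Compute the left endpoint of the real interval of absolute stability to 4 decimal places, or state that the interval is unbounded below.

Set f=λy, z=hλ:
  y_{n+1} = y_n + z·[11/16·y_n + 5/16·y_{n+1}] ⇒ (1 − 5/16z)y_{n+1} = (1 + 11/16z)y_n
  Hence R(z) = (1 + 11/16z)/(1 − 5/16z).

Find x<0 with |R(x)|<1.
x=-0.44: |R|=0.6132
R=−1: 1+11/16x = −1+5/16x ⇒ -3/8x=2 ⇒ x=2/(-3/8)=-5.3333
Confirm numerically:
  x=-3.595: |R|=0.69301 <1
  x=-2.617: |R|=0.43964 <1
  x=-2.441: |R|=0.38472 <1
  x=-5.722: |R|=1.05228 >1
  x=-5.625: |R|=1.03966 >1
  x=-5.456: |R|=1.01701 >1
Stable set (-5.3333, 0).

left endpoint -5.3333.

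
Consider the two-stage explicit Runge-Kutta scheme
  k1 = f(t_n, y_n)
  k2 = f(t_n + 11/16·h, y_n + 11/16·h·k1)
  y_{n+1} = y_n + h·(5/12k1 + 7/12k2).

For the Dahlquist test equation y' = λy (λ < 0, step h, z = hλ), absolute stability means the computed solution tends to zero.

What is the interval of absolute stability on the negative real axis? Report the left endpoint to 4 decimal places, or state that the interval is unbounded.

(-2.4935, 0).

Set f=λy, z=hλ:
  k1=λy_n ⇒ h·k1=z·y_n;  k2=λ(1+11/16z)y_n ⇒ h·k2=z(1+11/16z)y_n
  y_{n+1}/y_n = 1 + 5/12z + 7/12z(1+11/16z) = 1 + z + 77/192z²
  so R(z) = 1 + z + 77/192z².

Find x<0 with |R(x)|<1.
x=-0.94: |R|=0.4144
R=1: x+77/192x²=0 ⇒ x=−192/77=-2.4935; min R=1−1/(4·77/192)=0.3766>−1
Confirm numerically:
  x=-2.362: |R|=0.87543 <1
  x=-1.717: |R|=0.46531 <1
  x=-1.513: |R|=0.40505 <1
  x=-1.386: |R|=0.38440 <1
  x=-2.958: |R|=1.55102 >1
  x=-2.887: |R|=1.45559 >1
  x=-2.536: |R|=1.04322 >1
So |R|<1 on (-2.4935, 0).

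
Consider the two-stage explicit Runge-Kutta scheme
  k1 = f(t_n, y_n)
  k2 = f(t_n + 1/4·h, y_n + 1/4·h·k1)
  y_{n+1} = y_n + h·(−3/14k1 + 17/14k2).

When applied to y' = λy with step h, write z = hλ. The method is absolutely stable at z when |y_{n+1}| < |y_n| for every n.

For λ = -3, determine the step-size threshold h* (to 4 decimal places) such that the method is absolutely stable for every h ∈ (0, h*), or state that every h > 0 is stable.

(-3.2941,0); λ=-3 ⇒ h* = (56/17)/3 = 1.0980.

On y'=λy, z=hλ:
  k1=λy_n ⇒ h·k1=z·y_n;  k2=λ(1+1/4z)y_n ⇒ h·k2=z(1+1/4z)y_n
  y_{n+1}/y_n = 1 − 3/14z + 17/14z(1+1/4z) = 1 + z + 17/56z²
  ⇒ R(z) = 1 + z + 17/56z².

Find x<0 with |R(x)|<1.
x=-1.76: |R|=0.1803
R=1: x+17/56x²=0 ⇒ x=−56/17=-3.2941; min R=1−1/(4·17/56)=0.1765>−1
Confirm numerically:
  x=-2.995: |R|=0.72804 <1
  x=-2.881: |R|=0.63869 <1
  x=-1.684: |R|=0.17688 <1
  x=-3.569: |R|=1.29782 >1
  x=-3.409: |R|=1.11889 >1
  x=-3.322: |R|=1.02812 >1
Interval (-3.2941, 0).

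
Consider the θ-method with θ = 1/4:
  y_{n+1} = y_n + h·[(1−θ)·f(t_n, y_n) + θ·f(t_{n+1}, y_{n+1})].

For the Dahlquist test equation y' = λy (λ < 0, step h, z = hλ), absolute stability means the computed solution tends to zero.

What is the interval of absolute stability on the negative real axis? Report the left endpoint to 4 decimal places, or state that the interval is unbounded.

With y'=λy (z=hλ):
  y_{n+1} = y_n + z·[3/4·y_n + 1/4·y_{n+1}] ⇒ (1 − 1/4z)y_{n+1} = (1 + 3/4z)y_n
  R(z) = (1 + 3/4z)/(1 − 1/4z).

Solve |R(x)|<1 on ℝ⁻.
x=-1.48: |R|=0.0803
R=−1: 1+3/4x = −1+1/4x ⇒ -1/2x=2 ⇒ x=2/(-1/2)=-4.0000
Confirm numerically:
  x=-3.454: |R|=0.85350 <1
  x=-3.054: |R|=0.73178 <1
  x=-2.484: |R|=0.53239 <1
  x=-4.486: |R|=1.11454 >1
  x=-4.411: |R|=1.09773 >1
  x=-4.178: |R|=1.04353 >1
So |R|<1 on (-4.0000, 0).

z∈(-4.0000,0).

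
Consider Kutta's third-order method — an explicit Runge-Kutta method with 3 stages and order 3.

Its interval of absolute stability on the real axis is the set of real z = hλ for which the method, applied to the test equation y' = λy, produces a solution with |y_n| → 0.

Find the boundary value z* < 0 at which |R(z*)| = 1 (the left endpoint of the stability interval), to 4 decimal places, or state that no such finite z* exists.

z* = -2.5127.

Test eqn y'=λy, z=hλ:
  order 3, 3-stage ⇒ R(z)=1+z+z^2/2+z^3/6
  (e.g. R(-1.01)=0.32833, |R|=0.32833)

Find x<0 with |R(x)|<1.
x=-1.01: |R|=0.3283
|R(-2.75)|=1.4349 |R(-1.09)|=0.2882 |R(-0.56)|=0.5675
Bisect:
  x_lo=-3.1006 |R|=2.2617  x_hi=-0.3392 |R|=0.7118
  mid=-1.71991 |R|=0.08881 →hi
  mid=-2.41024 |R|=0.83924 →hi
  mid=-2.75541 |R|=1.44591 →lo
  mid=-2.58283 |R|=1.11900 →lo
  mid=-2.49654 |R|=0.97355 →hi
  mid=-2.53968 |R|=1.04484 →lo
  mid=-2.51811 |R|=1.00884 →lo
  mid=-2.50732 |R|=0.99111 →hi
  mid=-2.51272 |R|=0.99995 →hi
  ...
  [-2.51288,-2.51272] ⇒ x*=-2.5127
So |R|<1 on (-2.5127, 0).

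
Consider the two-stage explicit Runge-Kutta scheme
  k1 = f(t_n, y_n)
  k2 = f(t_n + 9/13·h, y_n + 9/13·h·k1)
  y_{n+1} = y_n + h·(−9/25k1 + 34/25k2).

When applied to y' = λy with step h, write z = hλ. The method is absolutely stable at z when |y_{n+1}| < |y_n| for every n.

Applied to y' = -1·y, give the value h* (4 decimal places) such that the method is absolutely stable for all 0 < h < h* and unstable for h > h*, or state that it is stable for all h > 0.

(-1.0621,0); λ=-1 ⇒ h* = (325/306)/1 = 1.0621.

On y'=λy, z=hλ:
  k1=λy_n ⇒ h·k1=z·y_n;  k2=λ(1+9/13z)y_n ⇒ h·k2=z(1+9/13z)y_n
  y_{n+1}/y_n = 1 − 9/25z + 34/25z(1+9/13z) = 1 + z + 306/325z²
  so R(z) = 1 + z + 306/325z².

Solve |R(x)|<1 on ℝ⁻.
x=-1.46: |R|=1.5470
R=1: x+306/325x²=0 ⇒ x=−325/306=-1.0621; min R=1−1/(4·306/325)=0.7345>−1
Confirm numerically:
  x=-1.035: |R|=0.97360 <1
  x=-0.930: |R|=0.88434 <1
  x=-0.844: |R|=0.82669 <1
  x=-0.535: |R|=0.73449 <1
  x=-1.424: |R|=1.48523 >1
  x=-1.280: |R|=1.26262 >1
Interval (-1.0621, 0).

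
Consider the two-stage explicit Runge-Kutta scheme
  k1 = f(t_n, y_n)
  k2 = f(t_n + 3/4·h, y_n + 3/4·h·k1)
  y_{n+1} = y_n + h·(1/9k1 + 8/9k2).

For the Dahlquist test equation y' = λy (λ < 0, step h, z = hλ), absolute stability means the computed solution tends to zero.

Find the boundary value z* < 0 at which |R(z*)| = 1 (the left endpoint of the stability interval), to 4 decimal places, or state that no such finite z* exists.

left endpoint -1.5000.

Test eqn y'=λy, z=hλ:
  k1=λy_n ⇒ h·k1=z·y_n;  k2=λ(1+3/4z)y_n ⇒ h·k2=z(1+3/4z)y_n
  y_{n+1}/y_n = 1 + 1/9z + 8/9z(1+3/4z) = 1 + z + 2/3z²
  R(z) = 1 + z + 2/3z².

Need |R(x)|<1, x<0.
x=-1.74: |R|=1.2784
R=1: x+2/3x²=0 ⇒ x=−3/2=-1.5000; min R=1−1/(4·2/3)=0.6250>−1
Confirm numerically:
  x=-1.421: |R|=0.92516 <1
  x=-1.263: |R|=0.80045 <1
  x=-1.225: |R|=0.77542 <1
  x=-1.215: |R|=0.76915 <1
  x=-2.029: |R|=1.71556 >1
  x=-1.670: |R|=1.18927 >1
  x=-1.669: |R|=1.18804 >1
Interval (-1.5000, 0).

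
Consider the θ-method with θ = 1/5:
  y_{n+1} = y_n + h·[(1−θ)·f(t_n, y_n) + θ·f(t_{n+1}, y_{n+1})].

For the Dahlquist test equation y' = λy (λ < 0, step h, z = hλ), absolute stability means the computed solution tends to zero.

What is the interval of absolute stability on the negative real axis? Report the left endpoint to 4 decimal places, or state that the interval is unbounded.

Set f=λy, z=hλ:
  y_{n+1} = y_n + z·[4/5·y_n + 1/5·y_{n+1}] ⇒ (1 − 1/5z)y_{n+1} = (1 + 4/5z)y_n
  so R(z) = (1 + 4/5z)/(1 − 1/5z).

Need |R(x)|<1, x<0.
x=-0.87: |R|=0.2589
R=−1: 1+4/5x = −1+1/5x ⇒ -3/5x=2 ⇒ x=2/(-3/5)=-3.3333
Confirm numerically:
  x=-3.043: |R|=0.89171 <1
  x=-2.654: |R|=0.73373 <1
  x=-1.862: |R|=0.35675 <1
  x=-3.924: |R|=1.19857 >1
  x=-3.824: |R|=1.16682 >1
  x=-3.623: |R|=1.10078 >1
Interval (-3.3333, 0).

(-3.3333, 0).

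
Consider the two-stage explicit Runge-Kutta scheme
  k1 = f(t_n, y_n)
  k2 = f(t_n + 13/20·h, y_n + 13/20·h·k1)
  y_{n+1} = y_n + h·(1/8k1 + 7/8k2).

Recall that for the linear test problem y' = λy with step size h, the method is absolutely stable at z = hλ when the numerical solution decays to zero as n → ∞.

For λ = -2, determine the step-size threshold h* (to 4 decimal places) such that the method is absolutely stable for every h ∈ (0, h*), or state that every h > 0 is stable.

(-1.7582,0); λ=-2 ⇒ h* = (160/91)/2 = 0.8791.

Set f=λy, z=hλ:
  k1=λy_n ⇒ h·k1=z·y_n;  k2=λ(1+13/20z)y_n ⇒ h·k2=z(1+13/20z)y_n
  y_{n+1}/y_n = 1 + 1/8z + 7/8z(1+13/20z) = 1 + z + 91/160z²
  Hence R(z) = 1 + z + 91/160z².

Find x<0 with |R(x)|<1.
x=-1.43: |R|=0.7330
R=1: x+91/160x²=0 ⇒ x=−160/91=-1.7582; min R=1−1/(4·91/160)=0.5604>−1
Confirm numerically:
  x=-1.637: |R|=0.88712 <1
  x=-1.416: |R|=0.72438 <1
  x=-0.709: |R|=0.57690 <1
  x=-2.259: |R|=1.64338 >1
  x=-2.042: |R|=1.32955 >1
Stable set (-1.7582, 0).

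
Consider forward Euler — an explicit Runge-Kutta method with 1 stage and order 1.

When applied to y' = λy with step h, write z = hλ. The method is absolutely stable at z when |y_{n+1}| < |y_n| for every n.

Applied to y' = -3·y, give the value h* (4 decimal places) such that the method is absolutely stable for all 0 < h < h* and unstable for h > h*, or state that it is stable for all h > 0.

(-2.0000,0); λ=-3 ⇒ h* = 0.6667.

Test eqn y'=λy, z=hλ:
  order 1, 1-stage ⇒ R(z)=1+z
  (e.g. R(-1.19)=-0.19000, |R|=0.19000)

Solve |R(x)|<1 on ℝ⁻.
x=-1.19: |R|=0.1900
|R(-2.28)|=1.2800 |R(-1.98)|=0.9800 |R(-1.94)|=0.9400
Bisect:
  x_lo=-2.8858 |R|=1.8858  x_hi=-0.3764 |R|=0.6236
  mid=-1.63111 |R|=0.63111 →hi
  mid=-2.25847 |R|=1.25847 →lo
  mid=-1.94479 |R|=0.94479 →hi
  mid=-2.10163 |R|=1.10163 →lo
  mid=-2.02321 |R|=1.02321 →lo
  mid=-1.98400 |R|=0.98400 →hi
  mid=-2.00361 |R|=1.00361 →lo
  ...
  [-2.00008,-1.99993] ⇒ x*=-2.0000
Stable set (-2.0000, 0).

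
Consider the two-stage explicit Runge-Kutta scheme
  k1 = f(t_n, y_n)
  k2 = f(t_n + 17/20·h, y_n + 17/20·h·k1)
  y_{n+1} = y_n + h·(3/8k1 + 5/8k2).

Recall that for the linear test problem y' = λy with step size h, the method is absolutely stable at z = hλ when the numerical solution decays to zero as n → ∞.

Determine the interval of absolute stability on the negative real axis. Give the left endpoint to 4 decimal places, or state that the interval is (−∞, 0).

z∈(-1.8824,0).

With y'=λy (z=hλ):
  k1=λy_n ⇒ h·k1=z·y_n;  k2=λ(1+17/20z)y_n ⇒ h·k2=z(1+17/20z)y_n
  y_{n+1}/y_n = 1 + 3/8z + 5/8z(1+17/20z) = 1 + z + 17/32z²
  R(z) = 1 + z + 17/32z².

Need |R(x)|<1, x<0.
x=-1.62: |R|=0.7742
R=1: x+17/32x²=0 ⇒ x=−32/17=-1.8824; min R=1−1/(4·17/32)=0.5294>−1
Confirm numerically:
  x=-1.351: |R|=0.61864 <1
  x=-0.807: |R|=0.53898 <1
  x=-0.786: |R|=0.54220 <1
  x=-2.324: |R|=1.54527 >1
  x=-2.188: |R|=1.35528 >1
Interval (-1.8824, 0).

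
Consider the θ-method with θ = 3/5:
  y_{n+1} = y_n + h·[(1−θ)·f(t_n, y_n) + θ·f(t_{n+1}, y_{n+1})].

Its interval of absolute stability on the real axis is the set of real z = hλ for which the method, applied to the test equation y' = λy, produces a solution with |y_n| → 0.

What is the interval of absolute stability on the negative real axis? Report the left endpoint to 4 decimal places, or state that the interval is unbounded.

(−∞, 0) — no finite endpoint.

Set f=λy, z=hλ:
  y_{n+1} = y_n + z·[2/5·y_n + 3/5·y_{n+1}] ⇒ (1 − 3/5z)y_{n+1} = (1 + 2/5z)y_n
  so R(z) = (1 + 2/5z)/(1 − 3/5z).

Solve |R(x)|<1 on ℝ⁻.
x=-1.22: |R|=0.2956
x=-2: |R|=0.0909
x=-10: |R|=0.4286
x=-100: |R|=0.6393
θ=3/5≥1/2 ⇒ |1+2/5x|<|1−3/5x| ∀x<0 ⇒ unbounded interval.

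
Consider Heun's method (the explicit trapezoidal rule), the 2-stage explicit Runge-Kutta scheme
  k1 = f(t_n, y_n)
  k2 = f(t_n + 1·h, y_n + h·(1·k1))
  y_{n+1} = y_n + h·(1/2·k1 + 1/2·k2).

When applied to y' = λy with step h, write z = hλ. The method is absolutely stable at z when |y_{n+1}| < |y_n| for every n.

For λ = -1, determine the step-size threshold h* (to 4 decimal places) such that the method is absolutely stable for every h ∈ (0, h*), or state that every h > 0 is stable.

Test eqn y'=λy, z=hλ:
  order 2, 2-stage ⇒ R(z)=1+z+z^2/2
  (e.g. R(-0.53)=0.61045, |R|=0.61045)

Boundary: |R(x)|=1, x<0.
x=-0.53: |R|=0.6104
|R(-1.59)|=0.6741 |R(-1.37)|=0.5685 |R(-1.14)|=0.5098
Bisect:
  x_lo=-2.3252 |R|=1.3781  x_hi=-0.0513 |R|=0.9500
  mid=-1.18827 |R|=0.51772 →hi
  mid=-1.75676 |R|=0.78634 →hi
  mid=-2.04100 |R|=1.04184 →lo
  mid=-1.89888 |R|=0.90399 →hi
  mid=-1.96994 |R|=0.97039 →hi
  mid=-2.00547 |R|=1.00549 →lo
  mid=-1.98771 |R|=0.98778 →hi
  mid=-1.99659 |R|=0.99660 →hi
  mid=-2.00103 |R|=1.00103 →lo
  ...
  [-2.00006,-1.99992] ⇒ x*=-2.0000
So |R|<1 on (-2.0000, 0).

(-2.0000,0); λ=-1 ⇒ h* = 2.0000.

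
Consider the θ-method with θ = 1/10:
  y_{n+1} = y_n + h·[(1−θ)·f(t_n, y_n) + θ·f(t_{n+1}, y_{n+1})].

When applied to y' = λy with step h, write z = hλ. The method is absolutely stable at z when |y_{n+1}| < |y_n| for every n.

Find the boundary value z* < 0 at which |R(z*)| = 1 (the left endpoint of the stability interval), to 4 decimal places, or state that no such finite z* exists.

z* = -2.5000.

On y'=λy, z=hλ:
  y_{n+1} = y_n + z·[9/10·y_n + 1/10·y_{n+1}] ⇒ (1 − 1/10z)y_{n+1} = (1 + 9/10z)y_n
  R(z) = (1 + 9/10z)/(1 − 1/10z).

Solve |R(x)|<1 on ℝ⁻.
x=-1.75: |R|=0.4894
R=−1: 1+9/10x = −1+1/10x ⇒ -4/5x=2 ⇒ x=2/(-4/5)=-2.5000
Confirm numerically:
  x=-1.976: |R|=0.64997 <1
  x=-1.652: |R|=0.41778 <1
  x=-1.072: |R|=0.03179 <1
  x=-2.826: |R|=1.20334 >1
  x=-2.795: |R|=1.18445 >1
  x=-2.580: |R|=1.05087 >1
So |R|<1 on (-2.5000, 0).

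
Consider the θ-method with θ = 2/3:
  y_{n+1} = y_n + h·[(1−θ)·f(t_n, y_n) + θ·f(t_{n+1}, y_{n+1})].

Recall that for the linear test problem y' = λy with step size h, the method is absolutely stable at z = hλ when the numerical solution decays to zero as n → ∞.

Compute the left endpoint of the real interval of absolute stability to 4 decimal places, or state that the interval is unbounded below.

interval (−∞, 0).

Set f=λy, z=hλ:
  y_{n+1} = y_n + z·[1/3·y_n + 2/3·y_{n+1}] ⇒ (1 − 2/3z)y_{n+1} = (1 + 1/3z)y_n
  so R(z) = (1 + 1/3z)/(1 − 2/3z).

Need |R(x)|<1, x<0.
x=-0.7: |R|=0.5227
x=-2: |R|=0.1429
x=-10: |R|=0.3043
x=-100: |R|=0.4778
θ=2/3≥1/2 ⇒ |1+1/3x|<|1−2/3x| ∀x<0 ⇒ unbounded interval.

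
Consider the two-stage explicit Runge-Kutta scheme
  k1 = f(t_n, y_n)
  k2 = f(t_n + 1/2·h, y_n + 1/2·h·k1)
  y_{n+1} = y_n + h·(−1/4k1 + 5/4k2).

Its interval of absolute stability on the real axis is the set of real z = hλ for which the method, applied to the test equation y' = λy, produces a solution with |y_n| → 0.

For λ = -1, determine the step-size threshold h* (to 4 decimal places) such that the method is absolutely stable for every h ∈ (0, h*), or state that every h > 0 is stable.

Set f=λy, z=hλ:
  k1=λy_n ⇒ h·k1=z·y_n;  k2=λ(1+1/2z)y_n ⇒ h·k2=z(1+1/2z)y_n
  y_{n+1}/y_n = 1 − 1/4z + 5/4z(1+1/2z) = 1 + z + 5/8z²
  so R(z) = 1 + z + 5/8z².

Boundary: |R(x)|=1, x<0.
x=-0.58: |R|=0.6302
R=1: x+5/8x²=0 ⇒ x=−8/5=-1.6000; min R=1−1/(4·5/8)=0.6000>−1
Confirm numerically:
  x=-1.043: |R|=0.63691 <1
  x=-0.881: |R|=0.60410 <1
  x=-0.723: |R|=0.60371 <1
  x=-2.145: |R|=1.73064 >1
  x=-2.132: |R|=1.70889 >1
Stable set (-1.6000, 0).

(-1.6000,0); λ=-1 ⇒ h* = (8/5)/1 = 1.6000.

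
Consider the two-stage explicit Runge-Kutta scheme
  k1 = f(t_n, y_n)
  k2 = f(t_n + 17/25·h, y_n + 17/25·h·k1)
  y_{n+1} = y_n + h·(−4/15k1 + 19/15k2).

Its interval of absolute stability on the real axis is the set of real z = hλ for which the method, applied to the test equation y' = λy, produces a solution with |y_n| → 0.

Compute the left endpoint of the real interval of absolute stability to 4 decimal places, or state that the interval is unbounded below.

With y'=λy (z=hλ):
  k1=λy_n ⇒ h·k1=z·y_n;  k2=λ(1+17/25z)y_n ⇒ h·k2=z(1+17/25z)y_n
  y_{n+1}/y_n = 1 − 4/15z + 19/15z(1+17/25z) = 1 + z + 323/375z²
  ⇒ R(z) = 1 + z + 323/375z².

Need |R(x)|<1, x<0.
x=-1.33: |R|=1.1936
R=1: x+323/375x²=0 ⇒ x=−375/323=-1.1610; min R=1−1/(4·323/375)=0.7098>−1
Confirm numerically:
  x=-0.648: |R|=0.71368 <1
  x=-0.519: |R|=0.71301 <1
  x=-0.498: |R|=0.71561 <1
  x=-1.373: |R|=1.25072 >1
  x=-1.363: |R|=1.23716 >1
Interval (-1.1610, 0).

z* = -1.1610.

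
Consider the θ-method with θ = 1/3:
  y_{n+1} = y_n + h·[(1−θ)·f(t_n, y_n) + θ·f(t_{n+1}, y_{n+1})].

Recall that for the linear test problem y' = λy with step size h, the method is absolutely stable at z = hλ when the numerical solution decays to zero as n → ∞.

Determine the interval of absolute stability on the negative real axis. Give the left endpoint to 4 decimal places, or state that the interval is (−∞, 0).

(-6.0000, 0).

With y'=λy (z=hλ):
  y_{n+1} = y_n + z·[2/3·y_n + 1/3·y_{n+1}] ⇒ (1 − 1/3z)y_{n+1} = (1 + 2/3z)y_n
  ⇒ R(z) = (1 + 2/3z)/(1 − 1/3z).

Boundary: |R(x)|=1, x<0.
x=-0.94: |R|=0.2843
R=−1: 1+2/3x = −1+1/3x ⇒ -1/3x=2 ⇒ x=2/(-1/3)=-6.0000
Confirm numerically:
  x=-5.744: |R|=0.97072 <1
  x=-4.175: |R|=0.74564 <1
  x=-3.599: |R|=0.63616 <1
  x=-6.528: |R|=1.05542 >1
  x=-6.363: |R|=1.03877 >1
Stable set (-6.0000, 0).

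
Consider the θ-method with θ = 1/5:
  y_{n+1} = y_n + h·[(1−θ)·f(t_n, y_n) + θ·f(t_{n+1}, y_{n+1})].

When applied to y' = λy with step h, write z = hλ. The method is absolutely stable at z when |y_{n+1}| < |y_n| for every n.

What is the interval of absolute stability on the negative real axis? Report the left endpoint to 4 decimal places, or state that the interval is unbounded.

(-3.3333, 0).

Set f=λy, z=hλ:
  y_{n+1} = y_n + z·[4/5·y_n + 1/5·y_{n+1}] ⇒ (1 − 1/5z)y_{n+1} = (1 + 4/5z)y_n
  R(z) = (1 + 4/5z)/(1 − 1/5z).

Need |R(x)|<1, x<0.
x=-0.82: |R|=0.2955
R=−1: 1+4/5x = −1+1/5x ⇒ -3/5x=2 ⇒ x=2/(-3/5)=-3.3333
Confirm numerically:
  x=-2.736: |R|=0.76836 <1
  x=-2.564: |R|=0.69487 <1
  x=-1.582: |R|=0.20176 <1
  x=-1.554: |R|=0.18554 <1
  x=-3.577: |R|=1.08523 >1
  x=-3.370: |R|=1.01314 >1
So |R|<1 on (-3.3333, 0).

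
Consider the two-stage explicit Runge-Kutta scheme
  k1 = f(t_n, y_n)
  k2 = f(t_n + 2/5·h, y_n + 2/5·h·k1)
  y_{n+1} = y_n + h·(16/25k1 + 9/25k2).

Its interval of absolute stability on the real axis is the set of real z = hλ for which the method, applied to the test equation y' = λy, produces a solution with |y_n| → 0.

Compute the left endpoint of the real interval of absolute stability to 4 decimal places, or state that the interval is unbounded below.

z* = -6.9444.

Set f=λy, z=hλ:
  k1=λy_n ⇒ h·k1=z·y_n;  k2=λ(1+2/5z)y_n ⇒ h·k2=z(1+2/5z)y_n
  y_{n+1}/y_n = 1 + 16/25z + 9/25z(1+2/5z) = 1 + z + 18/125z²
  Hence R(z) = 1 + z + 18/125z².

Need |R(x)|<1, x<0.
x=-0.69: |R|=0.3786
R=1: x+18/125x²=0 ⇒ x=−125/18=-6.9444; min R=1−1/(4·18/125)=-0.7361>−1
Confirm numerically:
  x=-5.635: |R|=0.06254 <1
  x=-5.017: |R|=0.39248 <1
  x=-3.781: |R|=0.72238 <1
  x=-7.215: |R|=1.28110 >1
  x=-7.163: |R|=1.22543 >1
  x=-7.136: |R|=1.19684 >1
Stable set (-6.9444, 0).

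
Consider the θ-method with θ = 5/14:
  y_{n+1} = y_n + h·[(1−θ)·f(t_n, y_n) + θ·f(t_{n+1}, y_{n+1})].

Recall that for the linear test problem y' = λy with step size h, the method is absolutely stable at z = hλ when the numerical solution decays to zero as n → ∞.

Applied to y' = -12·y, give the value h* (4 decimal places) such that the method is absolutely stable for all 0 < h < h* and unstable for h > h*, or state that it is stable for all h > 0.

Test eqn y'=λy, z=hλ:
  y_{n+1} = y_n + z·[9/14·y_n + 5/14·y_{n+1}] ⇒ (1 − 5/14z)y_{n+1} = (1 + 9/14z)y_n
  so R(z) = (1 + 9/14z)/(1 − 5/14z).

Boundary: |R(x)|=1, x<0.
x=-1.53: |R|=0.0106
R=−1: 1+9/14x = −1+5/14x ⇒ -2/7x=2 ⇒ x=2/(-2/7)=-7.0000
Confirm numerically:
  x=-5.026: |R|=0.79821 <1
  x=-4.628: |R|=0.74453 <1
  x=-3.878: |R|=0.62600 <1
  x=-7.387: |R|=1.03039 >1
  x=-7.266: |R|=1.02114 >1
  x=-7.021: |R|=1.00171 >1
Interval (-7.0000, 0).

(-7.0000,0); λ=-12 ⇒ h* = (7)/12 = 0.5833.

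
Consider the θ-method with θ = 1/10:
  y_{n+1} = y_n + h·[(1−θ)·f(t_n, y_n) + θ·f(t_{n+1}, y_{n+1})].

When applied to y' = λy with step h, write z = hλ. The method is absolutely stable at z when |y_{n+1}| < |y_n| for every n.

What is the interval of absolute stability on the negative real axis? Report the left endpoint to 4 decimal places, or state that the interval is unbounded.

(-2.5000, 0).

Test eqn y'=λy, z=hλ:
  y_{n+1} = y_n + z·[9/10·y_n + 1/10·y_{n+1}] ⇒ (1 − 1/10z)y_{n+1} = (1 + 9/10z)y_n
  so R(z) = (1 + 9/10z)/(1 − 1/10z).

Solve |R(x)|<1 on ℝ⁻.
x=-1.13: |R|=0.0153
R=−1: 1+9/10x = −1+1/10x ⇒ -4/5x=2 ⇒ x=2/(-4/5)=-2.5000
Confirm numerically:
  x=-2.449: |R|=0.96723 <1
  x=-1.822: |R|=0.54119 <1
  x=-1.322: |R|=0.16764 <1
  x=-1.222: |R|=0.08893 <1
  x=-2.985: |R|=1.29881 >1
  x=-2.728: |R|=1.14331 >1
Interval (-2.5000, 0).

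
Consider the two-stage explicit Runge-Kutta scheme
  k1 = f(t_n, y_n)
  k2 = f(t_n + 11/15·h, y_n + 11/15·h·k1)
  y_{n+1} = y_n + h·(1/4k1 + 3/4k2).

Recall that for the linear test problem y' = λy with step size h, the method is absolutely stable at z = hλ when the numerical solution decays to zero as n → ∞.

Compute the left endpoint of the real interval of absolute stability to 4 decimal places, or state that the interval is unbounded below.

With y'=λy (z=hλ):
  k1=λy_n ⇒ h·k1=z·y_n;  k2=λ(1+11/15z)y_n ⇒ h·k2=z(1+11/15z)y_n
  y_{n+1}/y_n = 1 + 1/4z + 3/4z(1+11/15z) = 1 + z + 11/20z²
  R(z) = 1 + z + 11/20z².

Solve |R(x)|<1 on ℝ⁻.
x=-1.71: |R|=0.8983
R=1: x+11/20x²=0 ⇒ x=−20/11=-1.8182; min R=1−1/(4·11/20)=0.5455>−1
Confirm numerically:
  x=-1.440: |R|=0.70048 <1
  x=-1.088: |R|=0.56306 <1
  x=-1.072: |R|=0.56005 <1
  x=-0.758: |R|=0.55801 <1
  x=-2.034: |R|=1.24144 >1
  x=-1.851: |R|=1.03341 >1
So |R|<1 on (-1.8182, 0).

left endpoint -1.8182.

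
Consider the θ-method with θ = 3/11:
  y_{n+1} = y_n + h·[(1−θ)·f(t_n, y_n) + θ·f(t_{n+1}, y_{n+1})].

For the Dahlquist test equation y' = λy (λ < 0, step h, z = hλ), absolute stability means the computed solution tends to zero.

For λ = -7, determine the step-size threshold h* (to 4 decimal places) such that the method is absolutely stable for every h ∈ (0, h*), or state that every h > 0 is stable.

With y'=λy (z=hλ):
  y_{n+1} = y_n + z·[8/11·y_n + 3/11·y_{n+1}] ⇒ (1 − 3/11z)y_{n+1} = (1 + 8/11z)y_n
  ⇒ R(z) = (1 + 8/11z)/(1 − 3/11z).

Need |R(x)|<1, x<0.
x=-0.62: |R|=0.4697
R=−1: 1+8/11x = −1+3/11x ⇒ -5/11x=2 ⇒ x=2/(-5/11)=-4.4000
Confirm numerically:
  x=-3.153: |R|=0.69524 <1
  x=-2.721: |R|=0.56192 <1
  x=-2.585: |R|=0.51613 <1
  x=-2.128: |R|=0.34653 <1
  x=-4.865: |R|=1.09084 >1
  x=-4.787: |R|=1.07630 >1
  x=-4.560: |R|=1.03241 >1
Stable set (-4.4000, 0).

(-4.4000,0); λ=-7 ⇒ h* = (22/5)/7 = 0.6286.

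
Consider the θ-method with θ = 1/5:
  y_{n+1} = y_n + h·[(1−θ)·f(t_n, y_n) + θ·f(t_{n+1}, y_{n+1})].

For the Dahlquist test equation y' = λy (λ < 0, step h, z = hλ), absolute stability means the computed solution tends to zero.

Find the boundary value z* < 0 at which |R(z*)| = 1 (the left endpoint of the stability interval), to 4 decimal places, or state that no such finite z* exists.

left endpoint -3.3333.

Set f=λy, z=hλ:
  y_{n+1} = y_n + z·[4/5·y_n + 1/5·y_{n+1}] ⇒ (1 − 1/5z)y_{n+1} = (1 + 4/5z)y_n
  ⇒ R(z) = (1 + 4/5z)/(1 − 1/5z).

Find x<0 with |R(x)|<1.
x=-1.51: |R|=0.1598
R=−1: 1+4/5x = −1+1/5x ⇒ -3/5x=2 ⇒ x=2/(-3/5)=-3.3333
Confirm numerically:
  x=-3.004: |R|=0.87656 <1
  x=-2.412: |R|=0.62709 <1
  x=-1.632: |R|=0.23040 <1
  x=-3.811: |R|=1.16264 >1
  x=-3.570: |R|=1.08285 >1
Stable set (-3.3333, 0).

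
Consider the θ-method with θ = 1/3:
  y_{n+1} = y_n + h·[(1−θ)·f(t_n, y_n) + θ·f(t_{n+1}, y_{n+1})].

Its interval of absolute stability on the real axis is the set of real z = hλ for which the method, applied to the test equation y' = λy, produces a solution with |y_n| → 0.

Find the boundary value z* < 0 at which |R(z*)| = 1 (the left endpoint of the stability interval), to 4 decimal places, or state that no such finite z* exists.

Set f=λy, z=hλ:
  y_{n+1} = y_n + z·[2/3·y_n + 1/3·y_{n+1}] ⇒ (1 − 1/3z)y_{n+1} = (1 + 2/3z)y_n
  so R(z) = (1 + 2/3z)/(1 − 1/3z).

Solve |R(x)|<1 on ℝ⁻.
x=-0.83: |R|=0.3499
R=−1: 1+2/3x = −1+1/3x ⇒ -1/3x=2 ⇒ x=2/(-1/3)=-6.0000
Confirm numerically:
  x=-5.190: |R|=0.90110 <1
  x=-2.931: |R|=0.48255 <1
  x=-2.834: |R|=0.45732 <1
  x=-6.291: |R|=1.03132 >1
  x=-6.130: |R|=1.01424 >1
Interval (-6.0000, 0).

z* = -6.0000.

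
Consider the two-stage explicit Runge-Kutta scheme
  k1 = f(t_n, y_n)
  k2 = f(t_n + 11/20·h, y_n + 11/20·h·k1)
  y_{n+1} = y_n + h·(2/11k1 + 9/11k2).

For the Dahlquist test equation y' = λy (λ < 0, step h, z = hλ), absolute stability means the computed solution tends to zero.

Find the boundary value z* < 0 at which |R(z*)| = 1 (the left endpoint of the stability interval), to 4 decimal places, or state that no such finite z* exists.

On y'=λy, z=hλ:
  k1=λy_n ⇒ h·k1=z·y_n;  k2=λ(1+11/20z)y_n ⇒ h·k2=z(1+11/20z)y_n
  y_{n+1}/y_n = 1 + 2/11z + 9/11z(1+11/20z) = 1 + z + 9/20z²
  R(z) = 1 + z + 9/20z².

Boundary: |R(x)|=1, x<0.
x=-1.45: |R|=0.4961
R=1: x+9/20x²=0 ⇒ x=−20/9=-2.2222; min R=1−1/(4·9/20)=0.4444>−1
Confirm numerically:
  x=-2.004: |R|=0.80321 <1
  x=-1.395: |R|=0.48071 <1
  x=-1.172: |R|=0.44611 <1
  x=-1.009: |R|=0.44914 <1
  x=-2.768: |R|=1.67982 >1
  x=-2.369: |R|=1.15647 >1
  x=-2.314: |R|=1.09557 >1
Interval (-2.2222, 0).

z* = -2.2222.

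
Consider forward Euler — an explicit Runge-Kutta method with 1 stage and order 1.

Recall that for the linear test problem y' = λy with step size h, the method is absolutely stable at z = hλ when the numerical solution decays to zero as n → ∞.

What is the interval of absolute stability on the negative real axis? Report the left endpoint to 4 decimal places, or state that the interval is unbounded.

On y'=λy, z=hλ:
  order 1, 1-stage ⇒ R(z)=1+z
  (e.g. R(-0.45)=0.55000, |R|=0.55000)

Find x<0 with |R(x)|<1.
x=-0.45: |R|=0.5500
|R(-2.35)|=1.3500 |R(-0.73)|=0.2700 |R(-0.54)|=0.4600
Bisect:
  x_lo=-2.4119 |R|=1.4119  x_hi=-0.2958 |R|=0.7042
  mid=-1.35388 |R|=0.35388 →hi
  mid=-1.88290 |R|=0.88290 →hi
  mid=-2.14741 |R|=1.14741 →lo
  mid=-2.01515 |R|=1.01515 →lo
  mid=-1.94902 |R|=0.94902 →hi
  mid=-1.98209 |R|=0.98209 →hi
  mid=-1.99862 |R|=0.99862 →hi
  ...
  [-2.00004,-1.99991] ⇒ x*=-2.0000
Stable set (-2.0000, 0).

(-2.0000, 0).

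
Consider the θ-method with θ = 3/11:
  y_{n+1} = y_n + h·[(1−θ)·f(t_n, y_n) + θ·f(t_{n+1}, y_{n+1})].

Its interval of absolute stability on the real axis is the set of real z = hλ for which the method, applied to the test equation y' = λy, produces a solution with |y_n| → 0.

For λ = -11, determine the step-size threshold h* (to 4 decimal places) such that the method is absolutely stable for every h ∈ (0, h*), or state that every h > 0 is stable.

Set f=λy, z=hλ:
  y_{n+1} = y_n + z·[8/11·y_n + 3/11·y_{n+1}] ⇒ (1 − 3/11z)y_{n+1} = (1 + 8/11z)y_n
  Hence R(z) = (1 + 8/11z)/(1 − 3/11z).

Need |R(x)|<1, x<0.
x=-1.34: |R|=0.0186
R=−1: 1+8/11x = −1+3/11x ⇒ -5/11x=2 ⇒ x=2/(-5/11)=-4.4000
Confirm numerically:
  x=-3.829: |R|=0.87304 <1
  x=-3.374: |R|=0.75713 <1
  x=-2.039: |R|=0.31033 <1
  x=-4.947: |R|=1.10584 >1
  x=-4.606: |R|=1.04150 >1
Stable set (-4.4000, 0).

(-4.4000,0); λ=-11 ⇒ h* = (22/5)/11 = 0.4000.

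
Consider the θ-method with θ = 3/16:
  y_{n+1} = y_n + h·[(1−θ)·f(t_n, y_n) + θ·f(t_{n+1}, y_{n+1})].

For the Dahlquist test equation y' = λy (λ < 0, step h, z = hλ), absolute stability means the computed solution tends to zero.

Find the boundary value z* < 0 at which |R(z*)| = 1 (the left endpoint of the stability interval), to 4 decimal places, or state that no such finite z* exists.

With y'=λy (z=hλ):
  y_{n+1} = y_n + z·[13/16·y_n + 3/16·y_{n+1}] ⇒ (1 − 3/16z)y_{n+1} = (1 + 13/16z)y_n
  R(z) = (1 + 13/16z)/(1 − 3/16z).

Boundary: |R(x)|=1, x<0.
x=-0.6: |R|=0.4607
R=−1: 1+13/16x = −1+3/16x ⇒ -5/8x=2 ⇒ x=2/(-5/8)=-3.2000
Confirm numerically:
  x=-2.565: |R|=0.73201 <1
  x=-2.327: |R|=0.62012 <1
  x=-1.533: |R|=0.19074 <1
  x=-3.778: |R|=1.21146 >1
  x=-3.570: |R|=1.13852 >1
Stable set (-3.2000, 0).

z* = -3.2000.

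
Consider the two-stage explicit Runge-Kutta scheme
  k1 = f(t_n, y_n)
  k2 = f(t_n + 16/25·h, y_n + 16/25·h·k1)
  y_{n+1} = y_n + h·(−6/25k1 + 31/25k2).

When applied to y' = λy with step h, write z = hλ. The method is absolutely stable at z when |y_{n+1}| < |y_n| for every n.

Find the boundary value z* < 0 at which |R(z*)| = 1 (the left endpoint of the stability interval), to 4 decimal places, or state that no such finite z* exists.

Test eqn y'=λy, z=hλ:
  k1=λy_n ⇒ h·k1=z·y_n;  k2=λ(1+16/25z)y_n ⇒ h·k2=z(1+16/25z)y_n
  y_{n+1}/y_n = 1 − 6/25z + 31/25z(1+16/25z) = 1 + z + 496/625z²
  Hence R(z) = 1 + z + 496/625z².

Find x<0 with |R(x)|<1.
x=-1.48: |R|=1.2583
R=1: x+496/625x²=0 ⇒ x=−625/496=-1.2601; min R=1−1/(4·496/625)=0.6850>−1
Confirm numerically:
  x=-1.177: |R|=0.92240 <1
  x=-1.166: |R|=0.91294 <1
  x=-0.744: |R|=0.69529 <1
  x=-0.697: |R|=0.68854 <1
  x=-1.602: |R|=1.43470 >1
  x=-1.531: |R|=1.32917 >1
Stable set (-1.2601, 0).

z* = -1.2601.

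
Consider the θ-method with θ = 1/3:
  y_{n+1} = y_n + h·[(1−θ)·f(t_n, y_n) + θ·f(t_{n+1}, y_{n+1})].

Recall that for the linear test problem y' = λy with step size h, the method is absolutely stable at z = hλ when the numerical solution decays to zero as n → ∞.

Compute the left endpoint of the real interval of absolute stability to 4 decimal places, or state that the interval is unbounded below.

On y'=λy, z=hλ:
  y_{n+1} = y_n + z·[2/3·y_n + 1/3·y_{n+1}] ⇒ (1 − 1/3z)y_{n+1} = (1 + 2/3z)y_n
  R(z) = (1 + 2/3z)/(1 − 1/3z).

Boundary: |R(x)|=1, x<0.
x=-0.37: |R|=0.6706
R=−1: 1+2/3x = −1+1/3x ⇒ -1/3x=2 ⇒ x=2/(-1/3)=-6.0000
Confirm numerically:
  x=-5.692: |R|=0.96457 <1
  x=-5.344: |R|=0.92138 <1
  x=-4.400: |R|=0.78378 <1
  x=-4.312: |R|=0.76915 <1
  x=-6.506: |R|=1.05323 >1
  x=-6.101: |R|=1.01110 >1
So |R|<1 on (-6.0000, 0).

z* = -6.0000.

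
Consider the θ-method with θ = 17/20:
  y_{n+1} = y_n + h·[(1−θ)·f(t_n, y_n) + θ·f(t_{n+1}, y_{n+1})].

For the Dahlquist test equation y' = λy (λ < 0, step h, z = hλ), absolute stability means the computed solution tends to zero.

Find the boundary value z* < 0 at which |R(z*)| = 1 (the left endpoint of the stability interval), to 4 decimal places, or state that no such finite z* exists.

Test eqn y'=λy, z=hλ:
  y_{n+1} = y_n + z·[3/20·y_n + 17/20·y_{n+1}] ⇒ (1 − 17/20z)y_{n+1} = (1 + 3/20z)y_n
  ⇒ R(z) = (1 + 3/20z)/(1 − 17/20z).

Find x<0 with |R(x)|<1.
x=-0.33: |R|=0.7423
x=-2: |R|=0.2593
x=-10: |R|=0.0526
x=-100: |R|=0.1628
θ=17/20≥1/2 ⇒ |1+3/20x|<|1−17/20x| ∀x<0 ⇒ unbounded interval.

(−∞, 0) — no finite endpoint.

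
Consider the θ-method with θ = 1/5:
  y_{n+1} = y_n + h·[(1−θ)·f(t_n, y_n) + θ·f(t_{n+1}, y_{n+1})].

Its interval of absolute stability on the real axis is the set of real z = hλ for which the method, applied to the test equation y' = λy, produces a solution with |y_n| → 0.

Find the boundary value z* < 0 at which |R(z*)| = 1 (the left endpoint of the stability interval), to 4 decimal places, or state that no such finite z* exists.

Set f=λy, z=hλ:
  y_{n+1} = y_n + z·[4/5·y_n + 1/5·y_{n+1}] ⇒ (1 − 1/5z)y_{n+1} = (1 + 4/5z)y_n
  R(z) = (1 + 4/5z)/(1 − 1/5z).

Need |R(x)|<1, x<0.
x=-0.42: |R|=0.6125
R=−1: 1+4/5x = −1+1/5x ⇒ -3/5x=2 ⇒ x=2/(-3/5)=-3.3333
Confirm numerically:
  x=-2.122: |R|=0.48975 <1
  x=-1.620: |R|=0.22356 <1
  x=-1.498: |R|=0.15266 <1
  x=-3.848: |R|=1.17450 >1
  x=-3.724: |R|=1.13434 >1
So |R|<1 on (-3.3333, 0).

left endpoint -3.3333.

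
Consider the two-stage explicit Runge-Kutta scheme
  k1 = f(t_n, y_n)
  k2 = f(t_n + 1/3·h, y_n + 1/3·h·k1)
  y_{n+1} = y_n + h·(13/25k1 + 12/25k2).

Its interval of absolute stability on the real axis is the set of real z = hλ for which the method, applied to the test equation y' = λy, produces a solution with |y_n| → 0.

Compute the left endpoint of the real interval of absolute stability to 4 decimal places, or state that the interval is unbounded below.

With y'=λy (z=hλ):
  k1=λy_n ⇒ h·k1=z·y_n;  k2=λ(1+1/3z)y_n ⇒ h·k2=z(1+1/3z)y_n
  y_{n+1}/y_n = 1 + 13/25z + 12/25z(1+1/3z) = 1 + z + 4/25z²
  Hence R(z) = 1 + z + 4/25z².

Find x<0 with |R(x)|<1.
x=-0.37: |R|=0.6519
R=1: x+4/25x²=0 ⇒ x=−25/4=-6.2500; min R=1−1/(4·4/25)=-0.5625>−1
Confirm numerically:
  x=-3.930: |R|=0.45882 <1
  x=-3.707: |R|=0.50830 <1
  x=-2.605: |R|=0.51924 <1
  x=-6.762: |R|=1.55394 >1
  x=-6.424: |R|=1.17884 >1
Interval (-6.2500, 0).

left endpoint -6.2500.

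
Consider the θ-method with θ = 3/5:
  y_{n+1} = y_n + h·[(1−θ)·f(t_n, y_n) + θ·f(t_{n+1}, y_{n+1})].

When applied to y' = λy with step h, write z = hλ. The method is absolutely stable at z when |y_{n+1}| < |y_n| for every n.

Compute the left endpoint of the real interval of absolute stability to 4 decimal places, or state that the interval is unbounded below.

Test eqn y'=λy, z=hλ:
  y_{n+1} = y_n + z·[2/5·y_n + 3/5·y_{n+1}] ⇒ (1 − 3/5z)y_{n+1} = (1 + 2/5z)y_n
  so R(z) = (1 + 2/5z)/(1 − 3/5z).

Boundary: |R(x)|=1, x<0.
x=-1.4: |R|=0.2391
x=-2: |R|=0.0909
x=-10: |R|=0.4286
x=-100: |R|=0.6393
θ=3/5≥1/2 ⇒ |1+2/5x|<|1−3/5x| ∀x<0 ⇒ unbounded interval.

interval (−∞, 0).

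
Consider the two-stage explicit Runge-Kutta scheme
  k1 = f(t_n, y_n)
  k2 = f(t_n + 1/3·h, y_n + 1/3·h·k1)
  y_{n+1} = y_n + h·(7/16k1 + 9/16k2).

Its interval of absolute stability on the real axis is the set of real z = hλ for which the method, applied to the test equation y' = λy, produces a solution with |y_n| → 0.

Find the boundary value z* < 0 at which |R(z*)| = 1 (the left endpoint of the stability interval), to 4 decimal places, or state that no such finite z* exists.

On y'=λy, z=hλ:
  k1=λy_n ⇒ h·k1=z·y_n;  k2=λ(1+1/3z)y_n ⇒ h·k2=z(1+1/3z)y_n
  y_{n+1}/y_n = 1 + 7/16z + 9/16z(1+1/3z) = 1 + z + 3/16z²
  ⇒ R(z) = 1 + z + 3/16z².

Find x<0 with |R(x)|<1.
x=-0.43: |R|=0.6047
R=1: x+3/16x²=0 ⇒ x=−16/3=-5.3333; min R=1−1/(4·3/16)=-0.3333>−1
Confirm numerically:
  x=-4.684: |R|=0.42972 <1
  x=-4.237: |R|=0.12903 <1
  x=-2.403: |R|=0.32030 <1
  x=-5.862: |R|=1.58107 >1
  x=-5.689: |R|=1.37939 >1
Stable set (-5.3333, 0).

z* = -5.3333.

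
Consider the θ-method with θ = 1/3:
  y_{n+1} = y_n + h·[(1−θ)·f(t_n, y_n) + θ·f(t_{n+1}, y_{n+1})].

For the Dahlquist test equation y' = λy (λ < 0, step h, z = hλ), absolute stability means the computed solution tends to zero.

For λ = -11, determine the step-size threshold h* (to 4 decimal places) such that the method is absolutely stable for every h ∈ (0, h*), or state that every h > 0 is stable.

With y'=λy (z=hλ):
  y_{n+1} = y_n + z·[2/3·y_n + 1/3·y_{n+1}] ⇒ (1 − 1/3z)y_{n+1} = (1 + 2/3z)y_n
  Hence R(z) = (1 + 2/3z)/(1 − 1/3z).

Solve |R(x)|<1 on ℝ⁻.
x=-0.49: |R|=0.5788
R=−1: 1+2/3x = −1+1/3x ⇒ -1/3x=2 ⇒ x=2/(-1/3)=-6.0000
Confirm numerically:
  x=-5.260: |R|=0.91041 <1
  x=-3.049: |R|=0.51215 <1
  x=-2.622: |R|=0.39915 <1
  x=-6.595: |R|=1.06201 >1
  x=-6.525: |R|=1.05512 >1
So |R|<1 on (-6.0000, 0).

(-6.0000,0); λ=-11 ⇒ h* = (6)/11 = 0.5455.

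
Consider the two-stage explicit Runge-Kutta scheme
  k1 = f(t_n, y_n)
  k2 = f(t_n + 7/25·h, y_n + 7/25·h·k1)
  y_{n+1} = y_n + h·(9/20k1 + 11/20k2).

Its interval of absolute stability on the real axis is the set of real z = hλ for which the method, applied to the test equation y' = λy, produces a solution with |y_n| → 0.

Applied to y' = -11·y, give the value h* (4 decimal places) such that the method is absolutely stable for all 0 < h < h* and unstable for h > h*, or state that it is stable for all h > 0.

(-6.4935,0); λ=-11 ⇒ h* = (500/77)/11 = 0.5903.

Set f=λy, z=hλ:
  k1=λy_n ⇒ h·k1=z·y_n;  k2=λ(1+7/25z)y_n ⇒ h·k2=z(1+7/25z)y_n
  y_{n+1}/y_n = 1 + 9/20z + 11/20z(1+7/25z) = 1 + z + 77/500z²
  ⇒ R(z) = 1 + z + 77/500z².

Solve |R(x)|<1 on ℝ⁻.
x=-0.67: |R|=0.3991
R=1: x+77/500x²=0 ⇒ x=−500/77=-6.4935; min R=1−1/(4·77/500)=-0.6234>−1
Confirm numerically:
  x=-6.463: |R|=0.96964 <1
  x=-3.725: |R|=0.58815 <1
  x=-2.761: |R|=0.58704 <1
  x=-7.001: |R|=1.54716 >1
  x=-6.937: |R|=1.47378 >1
Interval (-6.4935, 0).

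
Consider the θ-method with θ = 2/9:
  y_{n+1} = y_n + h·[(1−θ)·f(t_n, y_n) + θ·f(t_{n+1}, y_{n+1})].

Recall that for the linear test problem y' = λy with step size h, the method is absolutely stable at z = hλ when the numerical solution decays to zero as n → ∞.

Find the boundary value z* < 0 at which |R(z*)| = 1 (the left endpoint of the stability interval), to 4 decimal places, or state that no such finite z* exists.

z* = -3.6000.

With y'=λy (z=hλ):
  y_{n+1} = y_n + z·[7/9·y_n + 2/9·y_{n+1}] ⇒ (1 − 2/9z)y_{n+1} = (1 + 7/9z)y_n
  ⇒ R(z) = (1 + 7/9z)/(1 − 2/9z).

Solve |R(x)|<1 on ℝ⁻.
x=-1.52: |R|=0.1362
R=−1: 1+7/9x = −1+2/9x ⇒ -5/9x=2 ⇒ x=2/(-5/9)=-3.6000
Confirm numerically:
  x=-2.927: |R|=0.77346 <1
  x=-1.663: |R|=0.21426 <1
  x=-1.490: |R|=0.11937 <1
  x=-3.809: |R|=1.06288 >1
  x=-3.667: |R|=1.02051 >1
  x=-3.646: |R|=1.01412 >1
So |R|<1 on (-3.6000, 0).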